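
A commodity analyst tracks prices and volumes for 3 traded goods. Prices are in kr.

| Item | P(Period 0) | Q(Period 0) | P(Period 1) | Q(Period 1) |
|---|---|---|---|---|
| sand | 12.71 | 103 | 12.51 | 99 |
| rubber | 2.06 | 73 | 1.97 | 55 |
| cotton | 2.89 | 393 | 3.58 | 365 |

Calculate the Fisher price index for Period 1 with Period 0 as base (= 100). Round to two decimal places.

Laspeyres component (base-period weights):
ΣP(Period 1)Q(Period 0) = 12.51×103 + 1.97×73 + 3.58×393 = 1288.53 + 143.81 + 1406.94 = 2839.28
ΣP(Period 0)Q(Period 0) = 12.71×103 + 2.06×73 + 2.89×393 = 1309.13 + 150.38 + 1135.77 = 2595.28
L = 2839.28 / 2595.28 × 100 = 109.4017
Paasche component (current-period weights):
ΣP(Period 1)Q(Period 1) = 12.51×99 + 1.97×55 + 3.58×365 = 1238.49 + 108.35 + 1306.7 = 2653.54
ΣP(Period 0)Q(Period 1) = 12.71×99 + 2.06×55 + 2.89×365 = 1258.29 + 113.3 + 1054.85 = 2426.44
P = 2653.54 / 2426.44 × 100 = 109.3594
Fisher = √(L × P) = √(109.4017 × 109.3594) = 109.3805

109.38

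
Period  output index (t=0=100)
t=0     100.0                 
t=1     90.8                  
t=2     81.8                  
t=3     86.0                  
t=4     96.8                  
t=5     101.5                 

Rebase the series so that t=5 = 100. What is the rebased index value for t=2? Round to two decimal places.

Rebased(t=2) = 81.8 / 101.5 × 100 = 80.5911

80.59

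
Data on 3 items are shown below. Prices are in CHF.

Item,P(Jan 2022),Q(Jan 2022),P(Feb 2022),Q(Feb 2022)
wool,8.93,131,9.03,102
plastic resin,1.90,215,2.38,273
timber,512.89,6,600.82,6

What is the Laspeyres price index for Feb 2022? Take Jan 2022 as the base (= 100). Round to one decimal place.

113.8

Laspeyres price index uses base-period quantities as weights.
ΣP(Feb 2022)·Q(Jan 2022) = 9.03×131 + 2.38×215 + 600.82×6 = 1182.93 + 511.7 + 3604.92 = 5299.55
ΣP(Jan 2022)·Q(Jan 2022) = 8.93×131 + 1.90×215 + 512.89×6 = 1169.83 + 408.5 + 3077.34 = 4655.67
Index = 5299.55 / 4655.67 × 100 = 113.8300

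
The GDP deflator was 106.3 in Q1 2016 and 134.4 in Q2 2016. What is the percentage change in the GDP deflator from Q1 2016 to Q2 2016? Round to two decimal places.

26.43%

Change = (134.4 − 106.3) / 106.3 × 100
       = 28.1 / 106.3 × 100 = 26.4346%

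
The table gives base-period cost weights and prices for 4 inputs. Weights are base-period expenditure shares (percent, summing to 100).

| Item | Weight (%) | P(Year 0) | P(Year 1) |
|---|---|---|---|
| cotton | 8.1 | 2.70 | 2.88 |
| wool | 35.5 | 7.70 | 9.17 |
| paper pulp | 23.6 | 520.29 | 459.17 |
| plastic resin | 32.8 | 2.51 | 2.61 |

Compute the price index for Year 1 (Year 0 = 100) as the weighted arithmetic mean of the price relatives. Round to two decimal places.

cotton: 8.1 × (2.88/2.70) = 8.1 × 1.066667 = 8.6400
wool: 35.5 × (9.17/7.70) = 35.5 × 1.190909 = 42.2773
paper pulp: 23.6 × (459.17/520.29) = 23.6 × 0.882527 = 20.8276
plastic resin: 32.8 × (2.61/2.51) = 32.8 × 1.039841 = 34.1068
Index = Σ wᵢ·(p₁ᵢ/p₀ᵢ) = 8.6400 + 42.2773 + 20.8276 + 34.1068 = 105.8517

105.85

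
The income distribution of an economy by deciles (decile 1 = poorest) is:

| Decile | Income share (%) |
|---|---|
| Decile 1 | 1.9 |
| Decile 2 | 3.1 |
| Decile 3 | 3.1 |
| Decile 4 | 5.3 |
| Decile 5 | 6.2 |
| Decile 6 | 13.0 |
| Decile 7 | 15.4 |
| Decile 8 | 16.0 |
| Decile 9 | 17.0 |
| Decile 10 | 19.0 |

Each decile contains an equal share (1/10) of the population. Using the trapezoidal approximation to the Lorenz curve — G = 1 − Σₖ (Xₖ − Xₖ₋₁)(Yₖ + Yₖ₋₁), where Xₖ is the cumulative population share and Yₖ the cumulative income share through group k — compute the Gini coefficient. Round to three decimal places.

Cumulative income shares Yₖ: 0.0190, 0.0500, 0.0810, 0.1340, 0.1960, 0.3260, 0.4800, 0.6400, 0.8100, 1.0000
Σ (Xₖ−Xₖ₋₁)(Yₖ+Yₖ₋₁) = (1/10)(0.0190+0.0000) + (1/10)(0.0500+0.0190) + (1/10)(0.0810+0.0500) + (1/10)(0.1340+0.0810) + (1/10)(0.1960+0.1340) + (1/10)(0.3260+0.1960) + (1/10)(0.4800+0.3260) + (1/10)(0.6400+0.4800) + (1/10)(0.8100+0.6400) + (1/10)(1.0000+0.8100)
  = 0.0019 + 0.0069 + 0.0131 + 0.0215 + 0.0330 + 0.0522 + 0.0806 + 0.1120 + 0.1450 + 0.1810 = 0.6472
G = 1 − 0.6472 = 0.3528

0.353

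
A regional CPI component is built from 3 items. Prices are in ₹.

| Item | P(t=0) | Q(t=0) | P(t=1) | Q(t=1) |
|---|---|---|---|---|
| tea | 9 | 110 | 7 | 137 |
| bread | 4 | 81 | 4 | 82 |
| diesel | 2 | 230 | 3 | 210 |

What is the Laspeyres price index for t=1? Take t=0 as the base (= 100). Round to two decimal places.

Laspeyres price index uses base-period quantities as weights.
ΣP(t=1)·Q(t=0) = 7×110 + 4×81 + 3×230 = 770 + 324 + 690 = 1784
ΣP(t=0)·Q(t=0) = 9×110 + 4×81 + 2×230 = 990 + 324 + 460 = 1774
Index = 1784 / 1774 × 100 = 100.5637

100.56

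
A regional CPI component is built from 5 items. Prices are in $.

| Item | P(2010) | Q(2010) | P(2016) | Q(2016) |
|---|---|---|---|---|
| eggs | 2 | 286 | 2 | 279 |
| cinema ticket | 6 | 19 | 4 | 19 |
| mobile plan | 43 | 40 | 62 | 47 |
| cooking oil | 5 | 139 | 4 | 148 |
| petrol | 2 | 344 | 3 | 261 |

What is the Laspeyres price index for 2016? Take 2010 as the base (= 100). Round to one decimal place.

124.5

Laspeyres price index uses base-period quantities as weights.
ΣP(2016)·Q(2010) = 2×286 + 4×19 + 62×40 + 4×139 + 3×344 = 572 + 76 + 2480 + 556 + 1032 = 4716
ΣP(2010)·Q(2010) = 2×286 + 6×19 + 43×40 + 5×139 + 2×344 = 572 + 114 + 1720 + 695 + 688 = 3789
Index = 4716 / 3789 × 100 = 124.4656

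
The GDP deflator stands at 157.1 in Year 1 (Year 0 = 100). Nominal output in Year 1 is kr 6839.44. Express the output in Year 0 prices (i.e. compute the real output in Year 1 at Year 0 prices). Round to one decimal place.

4353.6

Real = Nominal ÷ (Index/100) = 6839.44 ÷ (157.1/100)
     = 6839.44 ÷ 1.571 = 4353.5582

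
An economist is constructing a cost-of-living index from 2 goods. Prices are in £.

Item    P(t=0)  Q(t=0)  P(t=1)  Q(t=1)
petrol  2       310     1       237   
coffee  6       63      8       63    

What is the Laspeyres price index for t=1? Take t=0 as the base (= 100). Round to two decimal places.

Laspeyres price index uses base-period quantities as weights.
ΣP(t=1)·Q(t=0) = 1×310 + 8×63 = 310 + 504 = 814
ΣP(t=0)·Q(t=0) = 2×310 + 6×63 = 620 + 378 = 998
Index = 814 / 998 × 100 = 81.5631

81.56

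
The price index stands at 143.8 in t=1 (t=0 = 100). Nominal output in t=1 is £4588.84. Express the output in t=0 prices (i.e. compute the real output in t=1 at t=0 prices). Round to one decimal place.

3191.1

Real = Nominal ÷ (Index/100) = 4588.84 ÷ (143.8/100)
     = 4588.84 ÷ 1.438 = 3191.1266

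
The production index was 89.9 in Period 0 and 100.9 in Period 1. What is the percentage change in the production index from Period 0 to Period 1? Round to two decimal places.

12.24%

Change = (100.9 − 89.9) / 89.9 × 100
       = 11.0 / 89.9 × 100 = 12.2358%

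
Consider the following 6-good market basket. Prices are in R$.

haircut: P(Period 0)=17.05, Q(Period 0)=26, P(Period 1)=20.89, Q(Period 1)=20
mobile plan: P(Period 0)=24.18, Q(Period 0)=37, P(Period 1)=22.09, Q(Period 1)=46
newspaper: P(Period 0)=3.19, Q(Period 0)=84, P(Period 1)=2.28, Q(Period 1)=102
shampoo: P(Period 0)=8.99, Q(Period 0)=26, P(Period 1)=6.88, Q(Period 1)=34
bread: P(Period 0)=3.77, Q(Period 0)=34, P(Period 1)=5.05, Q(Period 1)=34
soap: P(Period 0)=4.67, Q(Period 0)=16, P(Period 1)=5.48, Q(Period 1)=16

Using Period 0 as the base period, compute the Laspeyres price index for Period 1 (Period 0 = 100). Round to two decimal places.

Laspeyres price index uses base-period quantities as weights.
ΣP(Period 1)·Q(Period 0) = 20.89×26 + 22.09×37 + 2.28×84 + 6.88×26 + 5.05×34 + 5.48×16 = 543.14 + 817.33 + 191.52 + 178.88 + 171.7 + 87.68 = 1990.25
ΣP(Period 0)·Q(Period 0) = 17.05×26 + 24.18×37 + 3.19×84 + 8.99×26 + 3.77×34 + 4.67×16 = 443.3 + 894.66 + 267.96 + 233.74 + 128.18 + 74.72 = 2042.56
Index = 1990.25 / 2042.56 × 100 = 97.4390

97.44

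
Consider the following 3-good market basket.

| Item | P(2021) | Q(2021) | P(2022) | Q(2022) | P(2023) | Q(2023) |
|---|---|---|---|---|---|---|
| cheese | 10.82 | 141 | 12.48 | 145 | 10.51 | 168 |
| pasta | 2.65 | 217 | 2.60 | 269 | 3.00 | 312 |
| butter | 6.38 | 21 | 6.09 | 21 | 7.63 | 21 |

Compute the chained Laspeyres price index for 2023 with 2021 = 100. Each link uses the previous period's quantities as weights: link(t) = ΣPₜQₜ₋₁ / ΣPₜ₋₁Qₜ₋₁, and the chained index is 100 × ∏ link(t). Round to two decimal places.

Link 2021→2022:
ΣP(2022)Q(2021) = 12.48×141 + 2.60×217 + 6.09×21 = 1759.68 + 564.2 + 127.89 = 2451.77
ΣP(2021)Q(2021) = 10.82×141 + 2.65×217 + 6.38×21 = 1525.62 + 575.05 + 133.98 = 2234.65
link = 2451.77/2234.65 = 1.097161
Link 2022→2023:
ΣP(2023)Q(2022) = 10.51×145 + 3.00×269 + 7.63×21 = 1523.95 + 807 + 160.23 = 2491.18
ΣP(2022)Q(2022) = 12.48×145 + 2.60×269 + 6.09×21 = 1809.6 + 699.4 + 127.89 = 2636.89
link = 2491.18/2636.89 = 0.944742
Chained index = 100 × 1.097161 × 0.944742 = 103.6533

103.65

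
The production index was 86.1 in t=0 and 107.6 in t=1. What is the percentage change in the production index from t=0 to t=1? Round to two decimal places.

24.97%

Change = (107.6 − 86.1) / 86.1 × 100
       = 21.5 / 86.1 × 100 = 24.9710%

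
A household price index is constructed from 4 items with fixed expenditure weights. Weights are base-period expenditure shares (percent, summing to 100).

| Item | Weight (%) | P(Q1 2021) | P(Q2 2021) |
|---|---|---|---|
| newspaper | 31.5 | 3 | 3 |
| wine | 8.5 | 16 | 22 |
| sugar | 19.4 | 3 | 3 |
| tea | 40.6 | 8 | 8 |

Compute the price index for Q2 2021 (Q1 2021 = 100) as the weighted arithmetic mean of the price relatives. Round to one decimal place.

103.2

newspaper: 31.5 × (3/3) = 31.5 × 1.000000 = 31.5000
wine: 8.5 × (22/16) = 8.5 × 1.375000 = 11.6875
sugar: 19.4 × (3/3) = 19.4 × 1.000000 = 19.4000
tea: 40.6 × (8/8) = 40.6 × 1.000000 = 40.6000
Index = Σ wᵢ·(p₁ᵢ/p₀ᵢ) = 31.5000 + 11.6875 + 19.4000 + 40.6000 = 103.1875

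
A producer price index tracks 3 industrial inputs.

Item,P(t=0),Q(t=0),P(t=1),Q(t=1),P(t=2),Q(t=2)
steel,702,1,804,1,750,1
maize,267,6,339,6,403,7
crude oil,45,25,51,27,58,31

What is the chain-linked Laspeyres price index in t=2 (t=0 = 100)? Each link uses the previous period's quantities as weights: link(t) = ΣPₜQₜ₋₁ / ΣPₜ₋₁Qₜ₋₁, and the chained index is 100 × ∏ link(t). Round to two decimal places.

134.72

Link t=0→t=1:
ΣP(t=1)Q(t=0) = 804×1 + 339×6 + 51×25 = 804 + 2034 + 1275 = 4113
ΣP(t=0)Q(t=0) = 702×1 + 267×6 + 45×25 = 702 + 1602 + 1125 = 3429
link = 4113/3429 = 1.199475
Link t=1→t=2:
ΣP(t=2)Q(t=1) = 750×1 + 403×6 + 58×27 = 750 + 2418 + 1566 = 4734
ΣP(t=1)Q(t=1) = 804×1 + 339×6 + 51×27 = 804 + 2034 + 1377 = 4215
link = 4734/4215 = 1.123132
Chained index = 100 × 1.199475 × 1.123132 = 134.7168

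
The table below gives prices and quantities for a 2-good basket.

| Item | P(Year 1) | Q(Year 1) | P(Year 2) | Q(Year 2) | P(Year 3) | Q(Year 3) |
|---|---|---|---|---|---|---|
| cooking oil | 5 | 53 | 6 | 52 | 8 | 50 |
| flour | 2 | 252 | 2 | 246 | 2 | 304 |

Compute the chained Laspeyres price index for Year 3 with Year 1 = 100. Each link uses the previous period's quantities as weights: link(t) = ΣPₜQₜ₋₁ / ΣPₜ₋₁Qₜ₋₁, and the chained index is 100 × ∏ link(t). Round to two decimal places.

120.72

Link Year 1→Year 2:
ΣP(Year 2)Q(Year 1) = 6×53 + 2×252 = 318 + 504 = 822
ΣP(Year 1)Q(Year 1) = 5×53 + 2×252 = 265 + 504 = 769
link = 822/769 = 1.068921
Link Year 2→Year 3:
ΣP(Year 3)Q(Year 2) = 8×52 + 2×246 = 416 + 492 = 908
ΣP(Year 2)Q(Year 2) = 6×52 + 2×246 = 312 + 492 = 804
link = 908/804 = 1.129353
Chained index = 100 × 1.068921 × 1.129353 = 120.7189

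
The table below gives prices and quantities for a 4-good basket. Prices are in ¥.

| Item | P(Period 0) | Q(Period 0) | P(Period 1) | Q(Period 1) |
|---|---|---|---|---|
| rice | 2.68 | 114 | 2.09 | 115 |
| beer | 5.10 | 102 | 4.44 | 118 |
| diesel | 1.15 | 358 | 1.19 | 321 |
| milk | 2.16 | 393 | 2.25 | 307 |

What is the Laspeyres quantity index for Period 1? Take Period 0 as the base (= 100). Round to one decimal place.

Laspeyres quantity index uses base-period prices as weights.
ΣP(Period 0)·Q(Period 1) = 2.68×115 + 5.10×118 + 1.15×321 + 2.16×307 = 308.2 + 601.8 + 369.15 + 663.12 = 1942.27
ΣP(Period 0)·Q(Period 0) = 2.68×114 + 5.10×102 + 1.15×358 + 2.16×393 = 305.52 + 520.2 + 411.7 + 848.88 = 2086.3
Index = 1942.27 / 2086.3 × 100 = 93.0964

93.1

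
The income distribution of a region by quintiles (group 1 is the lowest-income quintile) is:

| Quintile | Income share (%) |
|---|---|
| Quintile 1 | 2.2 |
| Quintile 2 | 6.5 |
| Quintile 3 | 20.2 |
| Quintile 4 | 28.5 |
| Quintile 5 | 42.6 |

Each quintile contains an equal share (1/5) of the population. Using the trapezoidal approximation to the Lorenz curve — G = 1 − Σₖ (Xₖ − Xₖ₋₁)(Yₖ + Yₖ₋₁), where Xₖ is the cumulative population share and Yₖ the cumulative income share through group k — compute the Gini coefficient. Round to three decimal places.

Cumulative income shares Yₖ: 0.0220, 0.0870, 0.2890, 0.5740, 1.0000
Σ (Xₖ−Xₖ₋₁)(Yₖ+Yₖ₋₁) = (1/5)(0.0220+0.0000) + (1/5)(0.0870+0.0220) + (1/5)(0.2890+0.0870) + (1/5)(0.5740+0.2890) + (1/5)(1.0000+0.5740)
  = 0.0044 + 0.0218 + 0.0752 + 0.1726 + 0.3148 = 0.5888
G = 1 − 0.5888 = 0.4112

0.411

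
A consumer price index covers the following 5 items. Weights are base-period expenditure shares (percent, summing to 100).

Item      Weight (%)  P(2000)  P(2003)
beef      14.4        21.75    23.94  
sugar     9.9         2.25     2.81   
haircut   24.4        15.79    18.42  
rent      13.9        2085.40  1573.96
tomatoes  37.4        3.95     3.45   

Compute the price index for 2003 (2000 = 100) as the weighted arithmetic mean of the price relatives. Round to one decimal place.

beef: 14.4 × (23.94/21.75) = 14.4 × 1.100690 = 15.8499
sugar: 9.9 × (2.81/2.25) = 9.9 × 1.248889 = 12.3640
haircut: 24.4 × (18.42/15.79) = 24.4 × 1.166561 = 28.4641
rent: 13.9 × (1573.96/2085.40) = 13.9 × 0.754752 = 10.4911
tomatoes: 37.4 × (3.45/3.95) = 37.4 × 0.873418 = 32.6658
Index = Σ wᵢ·(p₁ᵢ/p₀ᵢ) = 15.8499 + 12.3640 + 28.4641 + 10.4911 + 32.6658 = 99.8349

99.8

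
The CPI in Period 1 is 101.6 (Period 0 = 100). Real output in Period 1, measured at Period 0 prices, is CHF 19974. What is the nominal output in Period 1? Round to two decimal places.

20293.58

Nominal = Real × (Index/100) = 19974 × (101.6/100)
        = 19974 × 1.016 = 20293.5840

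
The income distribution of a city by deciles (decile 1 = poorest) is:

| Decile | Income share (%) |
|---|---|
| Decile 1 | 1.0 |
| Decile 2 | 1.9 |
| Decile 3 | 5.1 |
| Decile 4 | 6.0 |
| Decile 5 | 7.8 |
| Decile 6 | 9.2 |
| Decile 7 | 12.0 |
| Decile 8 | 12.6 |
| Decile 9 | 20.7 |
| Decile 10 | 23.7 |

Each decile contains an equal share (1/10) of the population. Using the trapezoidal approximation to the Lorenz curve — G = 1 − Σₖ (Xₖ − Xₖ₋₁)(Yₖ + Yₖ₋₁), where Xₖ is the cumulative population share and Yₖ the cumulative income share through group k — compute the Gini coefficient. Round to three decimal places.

0.393

Cumulative income shares Yₖ: 0.0100, 0.0290, 0.0800, 0.1400, 0.2180, 0.3100, 0.4300, 0.5560, 0.7630, 1.0000
Σ (Xₖ−Xₖ₋₁)(Yₖ+Yₖ₋₁) = (1/10)(0.0100+0.0000) + (1/10)(0.0290+0.0100) + (1/10)(0.0800+0.0290) + (1/10)(0.1400+0.0800) + (1/10)(0.2180+0.1400) + (1/10)(0.3100+0.2180) + (1/10)(0.4300+0.3100) + (1/10)(0.5560+0.4300) + (1/10)(0.7630+0.5560) + (1/10)(1.0000+0.7630)
  = 0.0010 + 0.0039 + 0.0109 + 0.0220 + 0.0358 + 0.0528 + 0.0740 + 0.0986 + 0.1319 + 0.1763 = 0.6072
G = 1 − 0.6072 = 0.3928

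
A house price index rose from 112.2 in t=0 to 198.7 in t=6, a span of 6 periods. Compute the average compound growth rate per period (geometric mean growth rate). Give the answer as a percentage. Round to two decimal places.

Growth factor = (198.7/112.2)^(1/6) = (1.770945)^(1/6) = 1.099936
Growth rate = 1.099936 − 1 = 0.099936 = 9.9936%

9.99%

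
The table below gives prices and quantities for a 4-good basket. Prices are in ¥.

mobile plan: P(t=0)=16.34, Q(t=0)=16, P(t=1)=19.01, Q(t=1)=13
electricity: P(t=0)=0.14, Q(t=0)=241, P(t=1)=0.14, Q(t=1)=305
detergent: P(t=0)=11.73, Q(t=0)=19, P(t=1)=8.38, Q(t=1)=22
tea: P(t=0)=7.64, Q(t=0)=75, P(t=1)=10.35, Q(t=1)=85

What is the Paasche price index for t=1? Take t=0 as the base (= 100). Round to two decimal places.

116.46

Paasche price index uses current-period quantities as weights.
ΣP(t=1)·Q(t=1) = 19.01×13 + 0.14×305 + 8.38×22 + 10.35×85 = 247.13 + 42.7 + 184.36 + 879.75 = 1353.94
ΣP(t=0)·Q(t=1) = 16.34×13 + 0.14×305 + 11.73×22 + 7.64×85 = 212.42 + 42.7 + 258.06 + 649.4 = 1162.58
Index = 1353.94 / 1162.58 × 100 = 116.4599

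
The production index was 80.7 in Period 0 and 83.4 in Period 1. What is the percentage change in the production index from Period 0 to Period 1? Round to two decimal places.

3.35%

Change = (83.4 − 80.7) / 80.7 × 100
       = 2.7 / 80.7 × 100 = 3.3457%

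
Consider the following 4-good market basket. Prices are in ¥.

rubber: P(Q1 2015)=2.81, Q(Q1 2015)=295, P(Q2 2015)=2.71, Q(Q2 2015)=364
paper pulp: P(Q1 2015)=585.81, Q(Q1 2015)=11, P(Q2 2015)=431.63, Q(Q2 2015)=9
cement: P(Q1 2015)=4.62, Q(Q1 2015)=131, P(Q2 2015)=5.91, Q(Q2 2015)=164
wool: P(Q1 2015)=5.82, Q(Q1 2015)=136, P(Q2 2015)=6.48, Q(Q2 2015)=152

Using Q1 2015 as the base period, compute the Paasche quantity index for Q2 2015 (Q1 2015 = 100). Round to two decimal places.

94.76

Paasche quantity index uses current-period prices as weights.
ΣP(Q2 2015)·Q(Q2 2015) = 2.71×364 + 431.63×9 + 5.91×164 + 6.48×152 = 986.44 + 3884.67 + 969.24 + 984.96 = 6825.31
ΣP(Q2 2015)·Q(Q1 2015) = 2.71×295 + 431.63×11 + 5.91×131 + 6.48×136 = 799.45 + 4747.93 + 774.21 + 881.28 = 7202.87
Index = 6825.31 / 7202.87 × 100 = 94.7582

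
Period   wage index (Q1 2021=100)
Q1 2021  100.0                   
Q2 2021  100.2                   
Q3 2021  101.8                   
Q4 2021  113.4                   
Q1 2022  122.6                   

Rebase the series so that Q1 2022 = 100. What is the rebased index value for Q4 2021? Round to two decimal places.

92.50

Rebased(Q4 2021) = 113.4 / 122.6 × 100 = 92.4959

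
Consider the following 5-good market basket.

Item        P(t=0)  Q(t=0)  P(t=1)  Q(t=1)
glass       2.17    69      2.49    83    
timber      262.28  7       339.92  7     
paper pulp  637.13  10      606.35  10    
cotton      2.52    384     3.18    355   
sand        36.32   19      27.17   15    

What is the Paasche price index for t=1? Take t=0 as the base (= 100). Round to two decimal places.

103.66

Paasche price index uses current-period quantities as weights.
ΣP(t=1)·Q(t=1) = 2.49×83 + 339.92×7 + 606.35×10 + 3.18×355 + 27.17×15 = 206.67 + 2379.44 + 6063.5 + 1128.9 + 407.55 = 10186.06
ΣP(t=0)·Q(t=1) = 2.17×83 + 262.28×7 + 637.13×10 + 2.52×355 + 36.32×15 = 180.11 + 1835.96 + 6371.3 + 894.6 + 544.8 = 9826.77
Index = 10186.06 / 9826.77 × 100 = 103.6562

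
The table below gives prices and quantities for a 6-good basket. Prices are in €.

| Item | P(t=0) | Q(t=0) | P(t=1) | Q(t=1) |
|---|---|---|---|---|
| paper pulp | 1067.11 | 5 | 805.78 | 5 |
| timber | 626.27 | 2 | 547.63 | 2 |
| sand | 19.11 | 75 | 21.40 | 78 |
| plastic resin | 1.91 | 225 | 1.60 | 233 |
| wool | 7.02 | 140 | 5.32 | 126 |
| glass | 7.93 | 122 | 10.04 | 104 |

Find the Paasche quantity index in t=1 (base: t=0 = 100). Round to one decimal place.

98.0

Paasche quantity index uses current-period prices as weights.
ΣP(t=1)·Q(t=1) = 805.78×5 + 547.63×2 + 21.40×78 + 1.60×233 + 5.32×126 + 10.04×104 = 4028.9 + 1095.26 + 1669.2 + 372.8 + 670.32 + 1044.16 = 8880.64
ΣP(t=1)·Q(t=0) = 805.78×5 + 547.63×2 + 21.40×75 + 1.60×225 + 5.32×140 + 10.04×122 = 4028.9 + 1095.26 + 1605 + 360 + 744.8 + 1224.88 = 9058.84
Index = 8880.64 / 9058.84 × 100 = 98.0329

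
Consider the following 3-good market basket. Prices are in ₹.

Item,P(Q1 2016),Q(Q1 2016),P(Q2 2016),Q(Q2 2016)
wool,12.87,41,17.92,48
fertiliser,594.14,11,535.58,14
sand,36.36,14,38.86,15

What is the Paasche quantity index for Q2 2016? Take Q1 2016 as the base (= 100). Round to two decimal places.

124.70

Paasche quantity index uses current-period prices as weights.
ΣP(Q2 2016)·Q(Q2 2016) = 17.92×48 + 535.58×14 + 38.86×15 = 860.16 + 7498.12 + 582.9 = 8941.18
ΣP(Q2 2016)·Q(Q1 2016) = 17.92×41 + 535.58×11 + 38.86×14 = 734.72 + 5891.38 + 544.04 = 7170.14
Index = 8941.18 / 7170.14 × 100 = 124.7002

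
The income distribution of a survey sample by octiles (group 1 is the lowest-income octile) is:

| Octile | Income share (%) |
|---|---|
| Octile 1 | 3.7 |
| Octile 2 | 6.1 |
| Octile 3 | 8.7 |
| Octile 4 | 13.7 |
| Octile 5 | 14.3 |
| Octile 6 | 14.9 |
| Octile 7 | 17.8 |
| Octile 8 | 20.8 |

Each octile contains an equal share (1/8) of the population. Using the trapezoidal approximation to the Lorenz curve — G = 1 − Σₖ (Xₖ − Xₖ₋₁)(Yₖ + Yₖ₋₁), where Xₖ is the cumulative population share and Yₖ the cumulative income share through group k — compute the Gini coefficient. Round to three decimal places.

0.247

Cumulative income shares Yₖ: 0.0370, 0.0980, 0.1850, 0.3220, 0.4650, 0.6140, 0.7920, 1.0000
Σ (Xₖ−Xₖ₋₁)(Yₖ+Yₖ₋₁) = (1/8)(0.0370+0.0000) + (1/8)(0.0980+0.0370) + (1/8)(0.1850+0.0980) + (1/8)(0.3220+0.1850) + (1/8)(0.4650+0.3220) + (1/8)(0.6140+0.4650) + (1/8)(0.7920+0.6140) + (1/8)(1.0000+0.7920)
  = 0.0046 + 0.0169 + 0.0354 + 0.0634 + 0.0984 + 0.1349 + 0.1758 + 0.2240 = 0.7532
G = 1 − 0.7532 = 0.2468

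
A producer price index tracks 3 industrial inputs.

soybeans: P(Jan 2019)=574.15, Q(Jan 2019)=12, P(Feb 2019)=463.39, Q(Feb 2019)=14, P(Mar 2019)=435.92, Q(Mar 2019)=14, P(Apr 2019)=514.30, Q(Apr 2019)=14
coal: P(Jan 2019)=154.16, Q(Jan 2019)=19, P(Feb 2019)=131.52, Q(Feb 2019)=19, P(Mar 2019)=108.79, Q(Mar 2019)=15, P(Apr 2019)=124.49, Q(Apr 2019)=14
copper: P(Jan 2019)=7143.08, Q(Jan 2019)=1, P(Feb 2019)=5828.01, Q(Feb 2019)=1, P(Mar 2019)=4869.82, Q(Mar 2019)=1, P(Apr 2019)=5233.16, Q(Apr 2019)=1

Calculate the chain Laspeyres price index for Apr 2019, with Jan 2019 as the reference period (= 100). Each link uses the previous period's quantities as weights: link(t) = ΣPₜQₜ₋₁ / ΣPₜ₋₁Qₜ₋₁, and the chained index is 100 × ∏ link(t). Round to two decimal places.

Link Jan 2019→Feb 2019:
ΣP(Feb 2019)Q(Jan 2019) = 463.39×12 + 131.52×19 + 5828.01×1 = 5560.68 + 2498.88 + 5828.01 = 13887.57
ΣP(Jan 2019)Q(Jan 2019) = 574.15×12 + 154.16×19 + 7143.08×1 = 6889.8 + 2929.04 + 7143.08 = 16961.92
link = 13887.57/16961.92 = 0.818750
Link Feb 2019→Mar 2019:
ΣP(Mar 2019)Q(Feb 2019) = 435.92×14 + 108.79×19 + 4869.82×1 = 6102.88 + 2067.01 + 4869.82 = 13039.71
ΣP(Feb 2019)Q(Feb 2019) = 463.39×14 + 131.52×19 + 5828.01×1 = 6487.46 + 2498.88 + 5828.01 = 14814.35
link = 13039.71/14814.35 = 0.880208
Link Mar 2019→Apr 2019:
ΣP(Apr 2019)Q(Mar 2019) = 514.30×14 + 124.49×15 + 5233.16×1 = 7200.2 + 1867.35 + 5233.16 = 14300.71
ΣP(Mar 2019)Q(Mar 2019) = 435.92×14 + 108.79×15 + 4869.82×1 = 6102.88 + 1631.85 + 4869.82 = 12604.55
link = 14300.71/12604.55 = 1.134567
Chained index = 100 × 0.818750 × 0.880208 × 1.134567 = 81.7649

81.76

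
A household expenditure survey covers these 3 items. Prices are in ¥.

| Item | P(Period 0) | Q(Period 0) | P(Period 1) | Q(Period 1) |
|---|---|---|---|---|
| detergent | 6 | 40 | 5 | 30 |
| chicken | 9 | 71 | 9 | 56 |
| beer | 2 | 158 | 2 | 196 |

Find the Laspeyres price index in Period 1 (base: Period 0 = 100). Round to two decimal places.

96.65

Laspeyres price index uses base-period quantities as weights.
ΣP(Period 1)·Q(Period 0) = 5×40 + 9×71 + 2×158 = 200 + 639 + 316 = 1155
ΣP(Period 0)·Q(Period 0) = 6×40 + 9×71 + 2×158 = 240 + 639 + 316 = 1195
Index = 1155 / 1195 × 100 = 96.6527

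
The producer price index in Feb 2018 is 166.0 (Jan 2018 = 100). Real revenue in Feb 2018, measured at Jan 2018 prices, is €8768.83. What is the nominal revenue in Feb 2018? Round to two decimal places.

Nominal = Real × (Index/100) = 8768.83 × (166.0/100)
        = 8768.83 × 1.660 = 14556.2578

14556.26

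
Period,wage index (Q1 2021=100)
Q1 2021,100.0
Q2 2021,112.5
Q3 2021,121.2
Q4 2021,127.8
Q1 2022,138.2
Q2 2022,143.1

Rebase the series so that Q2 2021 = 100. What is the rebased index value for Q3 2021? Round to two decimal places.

107.73

Rebased(Q3 2021) = 121.2 / 112.5 × 100 = 107.7333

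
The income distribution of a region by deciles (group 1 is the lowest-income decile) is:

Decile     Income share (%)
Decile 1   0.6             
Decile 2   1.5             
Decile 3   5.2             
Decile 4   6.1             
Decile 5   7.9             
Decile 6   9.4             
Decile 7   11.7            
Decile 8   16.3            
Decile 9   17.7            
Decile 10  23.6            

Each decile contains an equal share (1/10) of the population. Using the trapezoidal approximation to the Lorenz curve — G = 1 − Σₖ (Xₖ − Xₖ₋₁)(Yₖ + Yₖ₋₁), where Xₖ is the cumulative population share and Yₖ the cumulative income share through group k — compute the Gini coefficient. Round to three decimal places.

0.394

Cumulative income shares Yₖ: 0.0060, 0.0210, 0.0730, 0.1340, 0.2130, 0.3070, 0.4240, 0.5870, 0.7640, 1.0000
Σ (Xₖ−Xₖ₋₁)(Yₖ+Yₖ₋₁) = (1/10)(0.0060+0.0000) + (1/10)(0.0210+0.0060) + (1/10)(0.0730+0.0210) + (1/10)(0.1340+0.0730) + (1/10)(0.2130+0.1340) + (1/10)(0.3070+0.2130) + (1/10)(0.4240+0.3070) + (1/10)(0.5870+0.4240) + (1/10)(0.7640+0.5870) + (1/10)(1.0000+0.7640)
  = 0.0006 + 0.0027 + 0.0094 + 0.0207 + 0.0347 + 0.0520 + 0.0731 + 0.1011 + 0.1351 + 0.1764 = 0.6058
G = 1 − 0.6058 = 0.3942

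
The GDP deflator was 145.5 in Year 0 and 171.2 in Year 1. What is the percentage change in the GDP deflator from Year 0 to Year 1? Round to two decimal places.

Change = (171.2 − 145.5) / 145.5 × 100
       = 25.7 / 145.5 × 100 = 17.6632%

17.66%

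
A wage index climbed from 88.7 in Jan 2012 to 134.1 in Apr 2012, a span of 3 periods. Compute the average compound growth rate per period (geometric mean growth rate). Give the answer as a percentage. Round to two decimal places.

14.77%

Growth factor = (134.1/88.7)^(1/3) = (1.511838)^(1/3) = 1.147718
Growth rate = 1.147718 − 1 = 0.147718 = 14.7718%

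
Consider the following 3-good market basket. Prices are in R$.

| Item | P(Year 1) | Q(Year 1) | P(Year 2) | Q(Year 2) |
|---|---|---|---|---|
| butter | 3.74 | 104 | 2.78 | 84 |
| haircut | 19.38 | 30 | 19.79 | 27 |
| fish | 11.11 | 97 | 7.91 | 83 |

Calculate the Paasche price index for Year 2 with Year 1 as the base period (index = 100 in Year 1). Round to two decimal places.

80.95

Paasche price index uses current-period quantities as weights.
ΣP(Year 2)·Q(Year 2) = 2.78×84 + 19.79×27 + 7.91×83 = 233.52 + 534.33 + 656.53 = 1424.38
ΣP(Year 1)·Q(Year 2) = 3.74×84 + 19.38×27 + 11.11×83 = 314.16 + 523.26 + 922.13 = 1759.55
Index = 1424.38 / 1759.55 × 100 = 80.9514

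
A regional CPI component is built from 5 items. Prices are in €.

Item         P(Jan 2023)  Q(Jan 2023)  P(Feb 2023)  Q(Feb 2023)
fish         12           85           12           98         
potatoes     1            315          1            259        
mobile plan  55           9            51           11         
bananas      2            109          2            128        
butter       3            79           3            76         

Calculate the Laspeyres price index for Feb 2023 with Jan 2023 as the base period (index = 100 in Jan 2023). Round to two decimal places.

Laspeyres price index uses base-period quantities as weights.
ΣP(Feb 2023)·Q(Jan 2023) = 12×85 + 1×315 + 51×9 + 2×109 + 3×79 = 1020 + 315 + 459 + 218 + 237 = 2249
ΣP(Jan 2023)·Q(Jan 2023) = 12×85 + 1×315 + 55×9 + 2×109 + 3×79 = 1020 + 315 + 495 + 218 + 237 = 2285
Index = 2249 / 2285 × 100 = 98.4245

98.42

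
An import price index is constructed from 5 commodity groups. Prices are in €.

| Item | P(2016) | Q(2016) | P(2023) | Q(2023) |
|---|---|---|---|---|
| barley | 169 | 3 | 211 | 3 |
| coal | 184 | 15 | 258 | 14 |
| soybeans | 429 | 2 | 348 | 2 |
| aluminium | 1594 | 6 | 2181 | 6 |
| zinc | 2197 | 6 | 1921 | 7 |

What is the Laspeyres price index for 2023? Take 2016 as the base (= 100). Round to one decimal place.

Laspeyres price index uses base-period quantities as weights.
ΣP(2023)·Q(2016) = 211×3 + 258×15 + 348×2 + 2181×6 + 1921×6 = 633 + 3870 + 696 + 13086 + 11526 = 29811
ΣP(2016)·Q(2016) = 169×3 + 184×15 + 429×2 + 1594×6 + 2197×6 = 507 + 2760 + 858 + 9564 + 13182 = 26871
Index = 29811 / 26871 × 100 = 110.9412

110.9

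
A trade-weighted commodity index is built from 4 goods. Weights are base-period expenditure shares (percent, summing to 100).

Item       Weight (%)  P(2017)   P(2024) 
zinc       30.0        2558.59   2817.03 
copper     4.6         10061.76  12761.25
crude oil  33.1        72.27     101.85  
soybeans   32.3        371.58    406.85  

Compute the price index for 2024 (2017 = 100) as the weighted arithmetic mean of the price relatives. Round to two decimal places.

120.88

zinc: 30.0 × (2817.03/2558.59) = 30.0 × 1.101009 = 33.0303
copper: 4.6 × (12761.25/10061.76) = 4.6 × 1.268292 = 5.8341
crude oil: 33.1 × (101.85/72.27) = 33.1 × 1.409298 = 46.6478
soybeans: 32.3 × (406.85/371.58) = 32.3 × 1.094919 = 35.3659
Index = Σ wᵢ·(p₁ᵢ/p₀ᵢ) = 33.0303 + 5.8341 + 46.6478 + 35.3659 = 120.8781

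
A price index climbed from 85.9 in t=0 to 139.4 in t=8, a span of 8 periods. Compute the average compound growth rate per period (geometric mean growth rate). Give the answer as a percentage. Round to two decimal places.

Growth factor = (139.4/85.9)^(1/8) = (1.622817)^(1/8) = 1.062389
Growth rate = 1.062389 − 1 = 0.062389 = 6.2389%

6.24%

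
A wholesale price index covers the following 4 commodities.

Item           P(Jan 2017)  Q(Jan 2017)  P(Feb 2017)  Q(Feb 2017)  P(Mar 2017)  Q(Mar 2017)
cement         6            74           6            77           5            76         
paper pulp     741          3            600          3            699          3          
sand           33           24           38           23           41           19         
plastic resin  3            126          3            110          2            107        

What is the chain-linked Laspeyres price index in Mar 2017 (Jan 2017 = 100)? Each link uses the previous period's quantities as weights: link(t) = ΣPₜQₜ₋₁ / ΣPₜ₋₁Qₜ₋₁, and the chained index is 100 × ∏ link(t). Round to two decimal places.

Link Jan 2017→Feb 2017:
ΣP(Feb 2017)Q(Jan 2017) = 6×74 + 600×3 + 38×24 + 3×126 = 444 + 1800 + 912 + 378 = 3534
ΣP(Jan 2017)Q(Jan 2017) = 6×74 + 741×3 + 33×24 + 3×126 = 444 + 2223 + 792 + 378 = 3837
link = 3534/3837 = 0.921032
Link Feb 2017→Mar 2017:
ΣP(Mar 2017)Q(Feb 2017) = 5×77 + 699×3 + 41×23 + 2×110 = 385 + 2097 + 943 + 220 = 3645
ΣP(Feb 2017)Q(Feb 2017) = 6×77 + 600×3 + 38×23 + 3×110 = 462 + 1800 + 874 + 330 = 3466
link = 3645/3466 = 1.051645
Chained index = 100 × 0.921032 × 1.051645 = 96.8598

96.86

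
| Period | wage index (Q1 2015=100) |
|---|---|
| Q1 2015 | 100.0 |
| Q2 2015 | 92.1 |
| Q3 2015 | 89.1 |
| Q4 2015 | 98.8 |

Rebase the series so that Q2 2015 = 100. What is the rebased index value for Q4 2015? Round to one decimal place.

107.3

Rebased(Q4 2015) = 98.8 / 92.1 × 100 = 107.2747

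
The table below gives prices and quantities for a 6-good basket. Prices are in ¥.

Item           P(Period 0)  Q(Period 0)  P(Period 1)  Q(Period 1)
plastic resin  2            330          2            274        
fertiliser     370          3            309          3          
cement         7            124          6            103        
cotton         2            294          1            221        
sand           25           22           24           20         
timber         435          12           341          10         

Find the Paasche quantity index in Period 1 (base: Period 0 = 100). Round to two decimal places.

Paasche quantity index uses current-period prices as weights.
ΣP(Period 1)·Q(Period 1) = 2×274 + 309×3 + 6×103 + 1×221 + 24×20 + 341×10 = 548 + 927 + 618 + 221 + 480 + 3410 = 6204
ΣP(Period 1)·Q(Period 0) = 2×330 + 309×3 + 6×124 + 1×294 + 24×22 + 341×12 = 660 + 927 + 744 + 294 + 528 + 4092 = 7245
Index = 6204 / 7245 × 100 = 85.6315

85.63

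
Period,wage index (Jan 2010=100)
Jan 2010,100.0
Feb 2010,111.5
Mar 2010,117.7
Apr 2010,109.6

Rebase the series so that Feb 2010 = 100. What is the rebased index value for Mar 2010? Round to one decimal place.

Rebased(Mar 2010) = 117.7 / 111.5 × 100 = 105.5605

105.6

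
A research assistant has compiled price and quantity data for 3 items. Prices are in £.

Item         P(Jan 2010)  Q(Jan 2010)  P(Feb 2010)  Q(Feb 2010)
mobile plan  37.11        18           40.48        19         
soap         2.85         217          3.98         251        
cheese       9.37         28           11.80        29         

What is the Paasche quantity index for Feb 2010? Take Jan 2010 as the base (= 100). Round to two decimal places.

109.76

Paasche quantity index uses current-period prices as weights.
ΣP(Feb 2010)·Q(Feb 2010) = 40.48×19 + 3.98×251 + 11.80×29 = 769.12 + 998.98 + 342.2 = 2110.3
ΣP(Feb 2010)·Q(Jan 2010) = 40.48×18 + 3.98×217 + 11.80×28 = 728.64 + 863.66 + 330.4 = 1922.7
Index = 2110.3 / 1922.7 × 100 = 109.7571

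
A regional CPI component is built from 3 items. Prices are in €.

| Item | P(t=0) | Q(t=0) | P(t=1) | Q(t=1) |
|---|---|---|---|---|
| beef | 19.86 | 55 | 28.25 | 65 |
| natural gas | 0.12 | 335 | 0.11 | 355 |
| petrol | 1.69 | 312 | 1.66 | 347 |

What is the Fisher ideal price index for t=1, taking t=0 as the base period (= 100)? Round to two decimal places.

Laspeyres component (base-period weights):
ΣP(t=1)Q(t=0) = 28.25×55 + 0.11×335 + 1.66×312 = 1553.75 + 36.85 + 517.92 = 2108.52
ΣP(t=0)Q(t=0) = 19.86×55 + 0.12×335 + 1.69×312 = 1092.3 + 40.2 + 527.28 = 1659.78
L = 2108.52 / 1659.78 × 100 = 127.0361
Paasche component (current-period weights):
ΣP(t=1)Q(t=1) = 28.25×65 + 0.11×355 + 1.66×347 = 1836.25 + 39.05 + 576.02 = 2451.32
ΣP(t=0)Q(t=1) = 19.86×65 + 0.12×355 + 1.69×347 = 1290.9 + 42.6 + 586.43 = 1919.93
P = 2451.32 / 1919.93 × 100 = 127.6776
Fisher = √(L × P) = √(127.0361 × 127.6776) = 127.3564

127.36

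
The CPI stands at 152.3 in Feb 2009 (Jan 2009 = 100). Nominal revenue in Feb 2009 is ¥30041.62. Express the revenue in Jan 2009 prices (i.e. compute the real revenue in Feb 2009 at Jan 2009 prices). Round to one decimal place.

19725.3

Real = Nominal ÷ (Index/100) = 30041.62 ÷ (152.3/100)
     = 30041.62 ÷ 1.523 = 19725.2922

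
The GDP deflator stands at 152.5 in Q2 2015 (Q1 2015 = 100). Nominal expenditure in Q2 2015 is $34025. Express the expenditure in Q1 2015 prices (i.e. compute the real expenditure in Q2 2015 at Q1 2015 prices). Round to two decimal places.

Real = Nominal ÷ (Index/100) = 34025 ÷ (152.5/100)
     = 34025 ÷ 1.525 = 22311.4754

22311.48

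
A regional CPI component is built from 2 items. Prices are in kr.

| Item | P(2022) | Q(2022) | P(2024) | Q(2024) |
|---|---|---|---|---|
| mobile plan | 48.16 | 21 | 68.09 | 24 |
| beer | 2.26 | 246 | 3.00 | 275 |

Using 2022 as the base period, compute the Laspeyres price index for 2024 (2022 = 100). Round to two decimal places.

Laspeyres price index uses base-period quantities as weights.
ΣP(2024)·Q(2022) = 68.09×21 + 3.00×246 = 1429.89 + 738 = 2167.89
ΣP(2022)·Q(2022) = 48.16×21 + 2.26×246 = 1011.36 + 555.96 = 1567.32
Index = 2167.89 / 1567.32 × 100 = 138.3183

138.32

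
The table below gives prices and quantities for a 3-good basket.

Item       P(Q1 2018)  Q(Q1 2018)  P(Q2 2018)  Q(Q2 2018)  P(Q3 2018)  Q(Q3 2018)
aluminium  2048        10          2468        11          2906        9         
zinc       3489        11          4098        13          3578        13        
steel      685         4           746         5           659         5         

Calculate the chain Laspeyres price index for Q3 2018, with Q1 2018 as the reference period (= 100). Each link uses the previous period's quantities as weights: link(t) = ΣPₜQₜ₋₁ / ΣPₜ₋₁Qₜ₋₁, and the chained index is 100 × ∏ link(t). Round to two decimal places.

114.75

Link Q1 2018→Q2 2018:
ΣP(Q2 2018)Q(Q1 2018) = 2468×10 + 4098×11 + 746×4 = 24680 + 45078 + 2984 = 72742
ΣP(Q1 2018)Q(Q1 2018) = 2048×10 + 3489×11 + 685×4 = 20480 + 38379 + 2740 = 61599
link = 72742/61599 = 1.180896
Link Q2 2018→Q3 2018:
ΣP(Q3 2018)Q(Q2 2018) = 2906×11 + 3578×13 + 659×5 = 31966 + 46514 + 3295 = 81775
ΣP(Q2 2018)Q(Q2 2018) = 2468×11 + 4098×13 + 746×5 = 27148 + 53274 + 3730 = 84152
link = 81775/84152 = 0.971753
Chained index = 100 × 1.180896 × 0.971753 = 114.7540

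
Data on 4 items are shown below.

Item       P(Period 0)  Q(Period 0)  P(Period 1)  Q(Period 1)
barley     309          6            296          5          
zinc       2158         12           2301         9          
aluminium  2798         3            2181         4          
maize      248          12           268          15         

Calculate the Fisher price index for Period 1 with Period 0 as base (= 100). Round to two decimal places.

Laspeyres component (base-period weights):
ΣP(Period 1)Q(Period 0) = 296×6 + 2301×12 + 2181×3 + 268×12 = 1776 + 27612 + 6543 + 3216 = 39147
ΣP(Period 0)Q(Period 0) = 309×6 + 2158×12 + 2798×3 + 248×12 = 1854 + 25896 + 8394 + 2976 = 39120
L = 39147 / 39120 × 100 = 100.0690
Paasche component (current-period weights):
ΣP(Period 1)Q(Period 1) = 296×5 + 2301×9 + 2181×4 + 268×15 = 1480 + 20709 + 8724 + 4020 = 34933
ΣP(Period 0)Q(Period 1) = 309×5 + 2158×9 + 2798×4 + 248×15 = 1545 + 19422 + 11192 + 3720 = 35879
P = 34933 / 35879 × 100 = 97.3634
Fisher = √(L × P) = √(100.0690 × 97.3634) = 98.7069

98.71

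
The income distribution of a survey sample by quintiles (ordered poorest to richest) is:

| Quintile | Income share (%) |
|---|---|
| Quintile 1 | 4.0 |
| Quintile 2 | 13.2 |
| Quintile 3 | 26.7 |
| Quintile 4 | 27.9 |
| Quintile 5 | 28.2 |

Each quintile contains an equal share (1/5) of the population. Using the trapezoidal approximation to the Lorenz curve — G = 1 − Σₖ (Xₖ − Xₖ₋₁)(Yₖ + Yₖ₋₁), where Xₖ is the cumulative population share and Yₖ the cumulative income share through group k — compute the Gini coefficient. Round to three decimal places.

Cumulative income shares Yₖ: 0.0400, 0.1720, 0.4390, 0.7180, 1.0000
Σ (Xₖ−Xₖ₋₁)(Yₖ+Yₖ₋₁) = (1/5)(0.0400+0.0000) + (1/5)(0.1720+0.0400) + (1/5)(0.4390+0.1720) + (1/5)(0.7180+0.4390) + (1/5)(1.0000+0.7180)
  = 0.0080 + 0.0424 + 0.1222 + 0.2314 + 0.3436 = 0.7476
G = 1 − 0.7476 = 0.2524

0.252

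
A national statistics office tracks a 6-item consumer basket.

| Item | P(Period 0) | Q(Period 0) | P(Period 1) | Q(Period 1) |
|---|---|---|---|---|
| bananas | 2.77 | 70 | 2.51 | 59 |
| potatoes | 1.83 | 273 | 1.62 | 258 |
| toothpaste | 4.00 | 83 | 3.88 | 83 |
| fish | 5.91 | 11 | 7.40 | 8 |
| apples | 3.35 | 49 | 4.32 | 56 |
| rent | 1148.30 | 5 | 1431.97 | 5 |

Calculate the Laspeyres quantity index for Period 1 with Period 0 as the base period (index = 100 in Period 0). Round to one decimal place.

Laspeyres quantity index uses base-period prices as weights.
ΣP(Period 0)·Q(Period 1) = 2.77×59 + 1.83×258 + 4.00×83 + 5.91×8 + 3.35×56 + 1148.30×5 = 163.43 + 472.14 + 332 + 47.28 + 187.6 + 5741.5 = 6943.95
ΣP(Period 0)·Q(Period 0) = 2.77×70 + 1.83×273 + 4.00×83 + 5.91×11 + 3.35×49 + 1148.30×5 = 193.9 + 499.59 + 332 + 65.01 + 164.15 + 5741.5 = 6996.15
Index = 6943.95 / 6996.15 × 100 = 99.2539

99.3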